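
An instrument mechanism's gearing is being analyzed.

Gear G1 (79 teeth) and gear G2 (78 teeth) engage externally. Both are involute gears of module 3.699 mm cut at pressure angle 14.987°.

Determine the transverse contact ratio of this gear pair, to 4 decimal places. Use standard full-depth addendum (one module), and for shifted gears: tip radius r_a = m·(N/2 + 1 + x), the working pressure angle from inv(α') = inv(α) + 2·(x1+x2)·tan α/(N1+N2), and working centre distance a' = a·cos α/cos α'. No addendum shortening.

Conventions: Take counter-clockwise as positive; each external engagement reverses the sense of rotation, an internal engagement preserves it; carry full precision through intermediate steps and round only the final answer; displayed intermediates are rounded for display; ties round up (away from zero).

2.2144

topology: single-mesh involute geometry — m = 3.699, 79T/78T pair
base radii: r_b1 = 141.140482, r_b2 = 139.353894
tip radii: r_a1 = 149.809500, r_a2 = 147.960000
no profile shift: α' = α, a' = a
action lengths: √(r_a1²−r_b1²) = 50.222013, √(r_a2²−r_b2²) = 49.725787
base pitch p_b = π·m·cos α = 11.225466
CR = (50.222013 + 49.725787 − 290.371500·sin 14.98700°)/11.225466 = 2.214408
contact ratio ≈ 2.2144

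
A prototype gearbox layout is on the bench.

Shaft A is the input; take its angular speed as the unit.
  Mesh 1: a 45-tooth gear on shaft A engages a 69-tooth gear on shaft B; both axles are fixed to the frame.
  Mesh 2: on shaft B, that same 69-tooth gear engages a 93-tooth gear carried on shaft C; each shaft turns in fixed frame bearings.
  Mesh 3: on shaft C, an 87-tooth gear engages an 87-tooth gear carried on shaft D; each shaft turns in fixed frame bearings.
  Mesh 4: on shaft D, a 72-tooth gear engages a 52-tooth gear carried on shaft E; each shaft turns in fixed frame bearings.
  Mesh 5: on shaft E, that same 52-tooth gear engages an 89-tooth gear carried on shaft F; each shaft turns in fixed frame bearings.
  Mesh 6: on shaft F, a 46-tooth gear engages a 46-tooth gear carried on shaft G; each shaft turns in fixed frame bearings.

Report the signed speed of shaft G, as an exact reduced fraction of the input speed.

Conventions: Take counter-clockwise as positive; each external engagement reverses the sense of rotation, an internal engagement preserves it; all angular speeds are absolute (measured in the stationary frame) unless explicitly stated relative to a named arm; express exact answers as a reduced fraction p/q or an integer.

1080/2759

6-mesh fixed-axis compound train (all bearings frame-fixed)
mesh 1 [45T→69T]: |ω|/ω_in = 1×45/69 = 15/23, sense flips to −
mesh 2 [69T→93T]: |ω|/ω_in = (15/23)×69/93 = 15/31, sense flips to +
mesh 3 [87T→87T]: |ω|/ω_in = (15/31)×87/87 = 15/31, sense flips to −
mesh 4 [72T→52T]: |ω|/ω_in = (15/31)×72/52 = 270/403, sense flips to +
mesh 5 [52T→89T]: |ω|/ω_in = (270/403)×52/89 = 1080/2759, sense flips to −
mesh 6 [46T→46T]: |ω|/ω_in = (1080/2759)×46/46 = 1080/2759, sense flips to +
signed output speed (× input speed) = 1080/2759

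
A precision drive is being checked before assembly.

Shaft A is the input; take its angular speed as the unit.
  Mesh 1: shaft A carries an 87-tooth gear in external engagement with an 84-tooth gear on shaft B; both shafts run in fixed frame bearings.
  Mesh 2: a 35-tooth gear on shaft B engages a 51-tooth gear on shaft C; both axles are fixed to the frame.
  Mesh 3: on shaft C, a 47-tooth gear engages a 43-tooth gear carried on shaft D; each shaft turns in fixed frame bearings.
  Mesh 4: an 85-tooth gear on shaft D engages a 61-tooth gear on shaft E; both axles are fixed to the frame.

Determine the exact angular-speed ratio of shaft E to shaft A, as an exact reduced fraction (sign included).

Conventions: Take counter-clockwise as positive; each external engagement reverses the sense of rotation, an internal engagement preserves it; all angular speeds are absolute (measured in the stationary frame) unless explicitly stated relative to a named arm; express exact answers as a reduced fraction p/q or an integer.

34075/31476

class = fixed-axis compound train [4 meshes; 4 ratios multiply, 4 sense flips]
mesh 1 [87T→84T]: running ratio 29/28, sense −
mesh 2 [35T→51T]: running ratio 145/204, sense +
mesh 3 [47T→43T]: running ratio 6815/8772, sense −
mesh 4 [85T→61T]: running ratio 34075/31476, sense +
ω_out/ω_in = 34075/31476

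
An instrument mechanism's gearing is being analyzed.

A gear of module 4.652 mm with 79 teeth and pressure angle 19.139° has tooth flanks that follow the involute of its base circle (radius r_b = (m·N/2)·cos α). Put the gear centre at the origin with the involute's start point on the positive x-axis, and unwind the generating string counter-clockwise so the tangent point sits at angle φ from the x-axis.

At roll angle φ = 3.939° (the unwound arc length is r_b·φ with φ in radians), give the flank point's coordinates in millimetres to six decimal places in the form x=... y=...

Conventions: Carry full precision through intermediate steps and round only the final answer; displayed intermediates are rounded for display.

recognized (one wheel, involute flank): single-mesh tooth geometry, m = 4.652, N = 79
pitch radius r_p = m·N/2 = 4.652·79/2 = 183.754000
base radius r_b = r_p·cos α = 183.754000·cos 19.139° = 173.597175
roll angle φ = 3.939° = 0.06874852 rad
x = r_b·(cos φ + φ·sin φ) = 174.006931
y = r_b·(sin φ − φ·cos φ) = 0.018793

x=174.006931 y=0.018793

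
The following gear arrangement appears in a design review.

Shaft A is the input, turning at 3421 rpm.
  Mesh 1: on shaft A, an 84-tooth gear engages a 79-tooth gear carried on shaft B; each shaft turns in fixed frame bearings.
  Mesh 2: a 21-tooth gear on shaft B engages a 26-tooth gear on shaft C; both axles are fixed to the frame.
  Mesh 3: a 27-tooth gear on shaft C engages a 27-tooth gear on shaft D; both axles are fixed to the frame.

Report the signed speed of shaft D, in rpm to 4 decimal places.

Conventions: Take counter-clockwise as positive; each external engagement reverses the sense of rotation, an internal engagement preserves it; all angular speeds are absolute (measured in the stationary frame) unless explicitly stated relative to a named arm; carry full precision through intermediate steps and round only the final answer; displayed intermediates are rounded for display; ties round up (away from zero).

-2937.9961 rpm

class = fixed-axis compound train [3 meshes; 3 ratios multiply, 3 sense flips]
mesh 1 [84T→79T]: ω = 3421.0000×84/79 = 3637.5190 rpm, sense flips to −
mesh 2 [21T→26T]: ω = 3637.5190×21/26 = 2937.9961 rpm, sense flips to +
mesh 3 [27T→27T]: ω = 2937.9961×27/27 = 2937.9961 rpm, sense flips to −
signed output speed = -2937.9961 rpm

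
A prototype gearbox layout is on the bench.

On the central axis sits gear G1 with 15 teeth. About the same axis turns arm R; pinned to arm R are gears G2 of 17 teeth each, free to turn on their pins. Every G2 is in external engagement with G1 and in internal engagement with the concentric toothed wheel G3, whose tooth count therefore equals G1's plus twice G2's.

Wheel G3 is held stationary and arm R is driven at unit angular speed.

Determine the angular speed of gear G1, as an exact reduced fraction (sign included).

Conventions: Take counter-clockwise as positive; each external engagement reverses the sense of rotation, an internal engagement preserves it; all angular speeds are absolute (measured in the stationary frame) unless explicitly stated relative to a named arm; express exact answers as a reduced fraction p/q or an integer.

64/15

planetary set (15T centre, 17T on arm, 49T internal) — Willis relation
ring teeth: 15 + 2·17 = 49
15(ω_sun−ω_arm) = −49(ω_ring−ω_arm),  ω_ring = 0, ω_arm = 1
ω_sun = 1 − (49/15)(0−1) = 64/15
exact speed ratio = 64/15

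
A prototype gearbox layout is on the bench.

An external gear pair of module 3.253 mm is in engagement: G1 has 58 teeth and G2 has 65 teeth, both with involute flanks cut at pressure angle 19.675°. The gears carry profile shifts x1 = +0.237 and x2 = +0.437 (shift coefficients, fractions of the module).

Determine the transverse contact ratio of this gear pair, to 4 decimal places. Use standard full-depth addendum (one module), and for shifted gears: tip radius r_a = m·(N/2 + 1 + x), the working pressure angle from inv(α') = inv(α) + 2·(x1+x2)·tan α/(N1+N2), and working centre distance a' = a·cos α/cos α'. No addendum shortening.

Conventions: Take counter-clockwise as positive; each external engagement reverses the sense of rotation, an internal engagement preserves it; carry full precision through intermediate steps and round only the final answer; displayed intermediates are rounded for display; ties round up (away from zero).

single-mesh involute tooth geometry (58T engaging 65T at module 3.253)
base radii: r_b1 = 88.829374, r_b2 = 99.550160
tip radii: r_a1 = 98.360961, r_a2 = 110.397061
inv(α') = inv(19.675°) + 2·(+0.237+0.437)·tan α/(58+65) = 0.01808473  ⇒  α' = 21.28346°
a' = a·cos α / cos α' = 200.0595·cos 19.675°/cos 21.28346° = 202.168205
action lengths: √(r_a1²−r_b1²) = 42.240040, √(r_a2²−r_b2²) = 47.720820
base pitch p_b = π·m·cos α = 9.622955
CR = (42.240040 + 47.720820 − 202.168205·sin 21.28346°)/9.622955 = 1.722692
contact ratio ≈ 1.7227

1.7227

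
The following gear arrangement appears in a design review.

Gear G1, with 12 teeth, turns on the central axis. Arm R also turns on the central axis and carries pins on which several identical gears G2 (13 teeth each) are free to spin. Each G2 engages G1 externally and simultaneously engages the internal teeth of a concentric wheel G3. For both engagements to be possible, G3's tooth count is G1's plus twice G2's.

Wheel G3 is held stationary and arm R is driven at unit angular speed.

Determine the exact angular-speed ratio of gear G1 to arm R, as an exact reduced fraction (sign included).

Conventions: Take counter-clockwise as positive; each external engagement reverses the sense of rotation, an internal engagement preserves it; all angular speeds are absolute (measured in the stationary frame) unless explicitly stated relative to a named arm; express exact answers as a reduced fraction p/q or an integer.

topology: planetary set — G1 12T / G2 13T / G3 38T, arm = carrier (Willis)
ring teeth: 12 + 2·13 = 38
12(ω_sun−ω_arm) = −38(ω_ring−ω_arm),  ω_ring = 0, ω_arm = 1
ω_sun = 1 − (38/12)(0−1) = 25/6
ω_out/ω_in = 25/6

25/6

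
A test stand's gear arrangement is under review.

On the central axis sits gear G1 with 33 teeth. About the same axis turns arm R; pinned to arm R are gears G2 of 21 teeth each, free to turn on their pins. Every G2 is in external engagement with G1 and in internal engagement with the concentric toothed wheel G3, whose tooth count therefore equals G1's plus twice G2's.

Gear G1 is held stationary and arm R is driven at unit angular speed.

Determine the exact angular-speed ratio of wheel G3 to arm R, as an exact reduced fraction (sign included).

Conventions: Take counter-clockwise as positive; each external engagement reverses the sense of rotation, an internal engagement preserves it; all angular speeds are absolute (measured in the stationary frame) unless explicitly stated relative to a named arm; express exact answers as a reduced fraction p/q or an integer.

36/25

recognized (axles ride arm R): planetary set, 33/21/75 teeth
ring teeth: 33 + 2·21 = 75
33(ω_sun−ω_arm) = −75(ω_ring−ω_arm),  ω_sun = 0, ω_arm = 1
ω_ring = 1 − (33/75)(0−1) = 36/25
ω_out/ω_in = 36/25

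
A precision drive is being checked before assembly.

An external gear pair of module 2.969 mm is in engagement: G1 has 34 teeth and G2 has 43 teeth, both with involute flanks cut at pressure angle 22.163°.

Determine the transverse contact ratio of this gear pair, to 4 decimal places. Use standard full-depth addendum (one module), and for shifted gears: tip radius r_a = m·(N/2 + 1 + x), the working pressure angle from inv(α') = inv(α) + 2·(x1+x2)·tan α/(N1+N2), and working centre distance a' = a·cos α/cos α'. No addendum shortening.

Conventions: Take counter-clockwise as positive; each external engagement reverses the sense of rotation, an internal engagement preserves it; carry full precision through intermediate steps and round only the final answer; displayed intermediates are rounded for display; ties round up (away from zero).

1.6082

single-mesh involute tooth geometry (34T engaging 43T at module 2.969)
base radii: r_b1 = 46.743772, r_b2 = 59.117123
tip radii: r_a1 = 53.442000, r_a2 = 66.802500
no profile shift: α' = α, a' = a
action lengths: √(r_a1²−r_b1²) = 25.904964, √(r_a2²−r_b2²) = 31.108516
base pitch p_b = π·m·cos α = 8.638229
CR = (25.904964 + 31.108516 − 114.306500·sin 22.16300°)/8.638229 = 1.608220
contact ratio ≈ 1.6082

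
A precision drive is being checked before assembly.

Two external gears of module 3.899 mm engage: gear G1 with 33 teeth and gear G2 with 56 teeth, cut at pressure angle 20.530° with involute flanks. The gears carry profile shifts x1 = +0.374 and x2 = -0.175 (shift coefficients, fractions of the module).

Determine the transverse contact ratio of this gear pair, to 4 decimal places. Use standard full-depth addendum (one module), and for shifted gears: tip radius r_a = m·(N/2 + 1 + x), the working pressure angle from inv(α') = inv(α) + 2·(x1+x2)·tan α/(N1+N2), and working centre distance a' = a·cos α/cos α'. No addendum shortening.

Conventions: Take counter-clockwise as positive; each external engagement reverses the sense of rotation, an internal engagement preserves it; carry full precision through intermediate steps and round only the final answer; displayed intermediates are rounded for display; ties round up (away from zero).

1.6311

recognized (one external pair, fixed centres): single-mesh tooth geometry, m = 3.899, N1 = 33, N2 = 56
base radii: r_b1 = 60.247595, r_b2 = 102.238344
tip radii: r_a1 = 69.690726, r_a2 = 112.388675
inv(α') = inv(20.530°) + 2·(+0.374-0.175)·tan α/(33+56) = 0.01784014  ⇒  α' = 21.19067°
a' = a·cos α / cos α' = 173.5055·cos 20.530°/cos 21.19067° = 174.269578
action lengths: √(r_a1²−r_b1²) = 35.028910, √(r_a2²−r_b2²) = 46.674783
base pitch p_b = π·m·cos α = 11.471115
CR = (35.028910 + 46.674783 − 174.269578·sin 21.19067°)/11.471115 = 1.631053
contact ratio ≈ 1.6311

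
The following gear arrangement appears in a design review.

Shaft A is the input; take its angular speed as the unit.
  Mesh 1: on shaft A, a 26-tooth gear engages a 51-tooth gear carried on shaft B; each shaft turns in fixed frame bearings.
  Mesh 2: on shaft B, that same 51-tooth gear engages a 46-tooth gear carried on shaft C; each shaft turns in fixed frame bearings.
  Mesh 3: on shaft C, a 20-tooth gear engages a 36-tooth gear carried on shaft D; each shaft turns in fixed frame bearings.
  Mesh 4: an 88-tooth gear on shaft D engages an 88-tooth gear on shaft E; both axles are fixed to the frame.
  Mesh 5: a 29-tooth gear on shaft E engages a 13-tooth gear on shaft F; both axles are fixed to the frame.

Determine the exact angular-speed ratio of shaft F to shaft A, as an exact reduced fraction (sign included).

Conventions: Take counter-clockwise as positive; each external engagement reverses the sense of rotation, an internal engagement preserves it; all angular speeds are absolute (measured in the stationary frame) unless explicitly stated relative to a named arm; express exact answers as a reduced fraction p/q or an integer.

-145/207

class = fixed-axis compound train [5 meshes; 5 ratios multiply, 5 sense flips]
mesh 1 [26T→51T]: running ratio 26/51, sense −
mesh 2 [51T→46T]: running ratio 13/23, sense +
mesh 3 [20T→36T]: running ratio 65/207, sense −
mesh 4 [88T→88T]: running ratio 65/207, sense +
mesh 5 [29T→13T]: running ratio 145/207, sense −
ω_out/ω_in = -145/207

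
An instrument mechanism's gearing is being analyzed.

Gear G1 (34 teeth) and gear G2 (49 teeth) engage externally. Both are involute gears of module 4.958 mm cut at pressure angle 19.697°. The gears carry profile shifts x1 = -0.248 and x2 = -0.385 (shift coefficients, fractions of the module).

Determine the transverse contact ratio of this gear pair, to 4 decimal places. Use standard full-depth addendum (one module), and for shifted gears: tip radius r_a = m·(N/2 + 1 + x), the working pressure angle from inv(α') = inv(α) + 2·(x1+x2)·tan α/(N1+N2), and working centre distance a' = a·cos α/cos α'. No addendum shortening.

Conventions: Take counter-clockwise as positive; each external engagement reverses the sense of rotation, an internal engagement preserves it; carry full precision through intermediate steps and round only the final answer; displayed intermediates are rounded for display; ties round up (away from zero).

topology: single-mesh involute geometry — m = 4.958, 34T/49T pair
base radii: r_b1 = 79.354274, r_b2 = 114.363512
tip radii: r_a1 = 88.014416, r_a2 = 124.520170
inv(α') = inv(19.697°) + 2·(-0.248-0.385)·tan α/(34+49) = 0.00875480  ⇒  α' = 16.83281°
a' = a·cos α / cos α' = 205.7570·cos 19.697°/cos 16.83281° = 202.389399
action lengths: √(r_a1²−r_b1²) = 38.071467, √(r_a2²−r_b2²) = 49.257078
base pitch p_b = π·m·cos α = 14.664636
CR = (38.071467 + 49.257078 − 202.389399·sin 16.83281°)/14.664636 = 1.958496
contact ratio ≈ 1.9585

1.9585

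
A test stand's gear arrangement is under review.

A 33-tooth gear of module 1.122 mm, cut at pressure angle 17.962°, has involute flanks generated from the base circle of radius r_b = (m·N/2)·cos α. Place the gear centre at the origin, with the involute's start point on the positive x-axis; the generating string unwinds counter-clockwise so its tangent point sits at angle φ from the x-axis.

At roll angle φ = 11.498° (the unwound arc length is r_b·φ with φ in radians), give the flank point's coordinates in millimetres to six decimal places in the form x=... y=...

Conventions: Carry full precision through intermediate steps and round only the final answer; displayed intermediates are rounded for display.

class = single-mesh tooth geometry [base-circle involute, m = 1.122, 33T]
pitch radius r_p = m·N/2 = 1.122·33/2 = 18.513000
base radius r_b = r_p·cos α = 18.513000·cos 17.962° = 17.610700
roll angle φ = 11.498° = 0.20067796 rad
x = r_b·(cos φ + φ·sin φ) = 17.961743
y = r_b·(sin φ − φ·cos φ) = 0.047250

x=17.961743 y=0.047250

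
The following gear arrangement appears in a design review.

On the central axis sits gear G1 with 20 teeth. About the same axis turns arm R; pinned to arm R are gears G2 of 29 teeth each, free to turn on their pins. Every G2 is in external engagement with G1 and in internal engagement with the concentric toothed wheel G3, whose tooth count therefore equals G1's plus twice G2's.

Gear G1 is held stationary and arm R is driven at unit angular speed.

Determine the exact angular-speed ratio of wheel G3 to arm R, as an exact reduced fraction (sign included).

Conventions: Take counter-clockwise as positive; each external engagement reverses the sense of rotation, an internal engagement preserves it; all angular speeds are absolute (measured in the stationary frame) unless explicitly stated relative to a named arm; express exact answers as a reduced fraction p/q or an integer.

recognized (axles ride arm R): planetary set, 20/29/78 teeth
ring teeth: 20 + 2·29 = 78
20(ω_sun−ω_arm) = −78(ω_ring−ω_arm),  ω_sun = 0, ω_arm = 1
ω_ring = 1 − (20/78)(0−1) = 49/39
ω_out/ω_in = 49/39

49/39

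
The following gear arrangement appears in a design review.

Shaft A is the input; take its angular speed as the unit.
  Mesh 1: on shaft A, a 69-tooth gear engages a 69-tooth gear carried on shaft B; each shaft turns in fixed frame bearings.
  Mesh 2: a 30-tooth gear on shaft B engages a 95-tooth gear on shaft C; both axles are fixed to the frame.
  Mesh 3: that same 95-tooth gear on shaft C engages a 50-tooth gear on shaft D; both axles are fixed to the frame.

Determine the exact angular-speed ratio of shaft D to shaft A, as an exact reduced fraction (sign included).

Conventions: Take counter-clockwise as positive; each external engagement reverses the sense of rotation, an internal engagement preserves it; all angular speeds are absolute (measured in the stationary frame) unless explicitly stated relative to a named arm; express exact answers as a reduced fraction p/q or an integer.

class = fixed-axis compound train [3 meshes; 3 ratios multiply, 3 sense flips]
mesh 1 [69T→69T]: running ratio 1, sense −
mesh 2 [30T→95T]: running ratio 6/19, sense +
mesh 3 [95T→50T]: running ratio 3/5, sense −
ω_out/ω_in = -3/5

-3/5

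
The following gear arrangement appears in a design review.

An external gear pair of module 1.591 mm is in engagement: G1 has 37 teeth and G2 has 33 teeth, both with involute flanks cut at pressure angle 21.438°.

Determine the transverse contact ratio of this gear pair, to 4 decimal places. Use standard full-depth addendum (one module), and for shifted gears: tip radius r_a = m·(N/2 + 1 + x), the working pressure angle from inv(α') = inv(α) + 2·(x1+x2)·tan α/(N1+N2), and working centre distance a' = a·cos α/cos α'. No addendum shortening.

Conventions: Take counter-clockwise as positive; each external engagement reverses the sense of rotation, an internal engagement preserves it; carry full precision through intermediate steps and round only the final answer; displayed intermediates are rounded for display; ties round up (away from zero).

single-mesh involute tooth geometry (37T engaging 33T at module 1.591)
base radii: r_b1 = 27.397103, r_b2 = 24.435254
tip radii: r_a1 = 31.024500, r_a2 = 27.842500
no profile shift: α' = α, a' = a
action lengths: √(r_a1²−r_b1²) = 14.557416, √(r_a2²−r_b2²) = 13.346280
base pitch p_b = π·m·cos α = 4.652461
CR = (14.557416 + 13.346280 − 55.685000·sin 21.43800°)/4.652461 = 1.623044
contact ratio ≈ 1.6230

1.6230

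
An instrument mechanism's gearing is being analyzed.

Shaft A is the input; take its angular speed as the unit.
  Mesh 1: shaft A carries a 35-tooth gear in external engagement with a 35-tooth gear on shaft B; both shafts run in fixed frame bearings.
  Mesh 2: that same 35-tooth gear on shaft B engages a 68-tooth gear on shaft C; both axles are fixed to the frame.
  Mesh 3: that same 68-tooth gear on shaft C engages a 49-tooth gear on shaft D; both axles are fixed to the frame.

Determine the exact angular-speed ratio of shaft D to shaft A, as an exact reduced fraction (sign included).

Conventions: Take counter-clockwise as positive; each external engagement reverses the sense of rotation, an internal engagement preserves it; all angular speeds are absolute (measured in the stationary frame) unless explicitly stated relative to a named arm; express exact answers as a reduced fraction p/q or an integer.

-5/7

class = fixed-axis compound train [3 meshes; 3 ratios multiply, 3 sense flips]
mesh 1 [35T→35T]: running ratio 1, sense −
mesh 2 [35T→68T]: running ratio 35/68, sense +
mesh 3 [68T→49T]: running ratio 5/7, sense −
ω_out/ω_in = -5/7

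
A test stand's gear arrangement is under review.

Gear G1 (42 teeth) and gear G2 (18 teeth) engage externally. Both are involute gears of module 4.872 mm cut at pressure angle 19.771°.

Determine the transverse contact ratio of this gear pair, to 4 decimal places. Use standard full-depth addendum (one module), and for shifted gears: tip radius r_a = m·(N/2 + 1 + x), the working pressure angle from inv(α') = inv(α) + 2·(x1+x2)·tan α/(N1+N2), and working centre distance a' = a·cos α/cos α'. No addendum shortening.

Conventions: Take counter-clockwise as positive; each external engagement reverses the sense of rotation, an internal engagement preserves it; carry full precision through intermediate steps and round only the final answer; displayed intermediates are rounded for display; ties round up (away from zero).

1.6359

class = single-mesh tooth geometry [involute pair 42T × 18T, m = 4.872]
base radii: r_b1 = 96.280922, r_b2 = 41.263252
tip radii: r_a1 = 107.184000, r_a2 = 48.720000
no profile shift: α' = α, a' = a
action lengths: √(r_a1²−r_b1²) = 47.099829, √(r_a2²−r_b2²) = 25.903328
base pitch p_b = π·m·cos α = 14.403592
CR = (47.099829 + 25.903328 − 146.160000·sin 19.77100°)/14.403592 = 1.635900
contact ratio ≈ 1.6359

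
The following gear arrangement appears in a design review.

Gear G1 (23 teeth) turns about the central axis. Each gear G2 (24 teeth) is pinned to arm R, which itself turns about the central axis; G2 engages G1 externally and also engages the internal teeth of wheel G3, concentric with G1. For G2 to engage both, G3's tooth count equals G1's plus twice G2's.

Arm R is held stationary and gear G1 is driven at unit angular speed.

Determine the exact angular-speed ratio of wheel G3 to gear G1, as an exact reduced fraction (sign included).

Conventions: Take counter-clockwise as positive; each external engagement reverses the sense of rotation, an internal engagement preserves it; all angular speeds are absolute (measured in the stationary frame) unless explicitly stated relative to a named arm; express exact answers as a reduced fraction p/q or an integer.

-23/71

class = planetary set [G3 = 23+2·24 = 71; Willis about the carrier]
ring teeth: 23 + 2·24 = 71
23(ω_sun−ω_arm) = −71(ω_ring−ω_arm),  ω_arm = 0, ω_sun = 1
ω_ring = 0 − (23/71)(1−0) = -23/71
ω_out/ω_in = -23/71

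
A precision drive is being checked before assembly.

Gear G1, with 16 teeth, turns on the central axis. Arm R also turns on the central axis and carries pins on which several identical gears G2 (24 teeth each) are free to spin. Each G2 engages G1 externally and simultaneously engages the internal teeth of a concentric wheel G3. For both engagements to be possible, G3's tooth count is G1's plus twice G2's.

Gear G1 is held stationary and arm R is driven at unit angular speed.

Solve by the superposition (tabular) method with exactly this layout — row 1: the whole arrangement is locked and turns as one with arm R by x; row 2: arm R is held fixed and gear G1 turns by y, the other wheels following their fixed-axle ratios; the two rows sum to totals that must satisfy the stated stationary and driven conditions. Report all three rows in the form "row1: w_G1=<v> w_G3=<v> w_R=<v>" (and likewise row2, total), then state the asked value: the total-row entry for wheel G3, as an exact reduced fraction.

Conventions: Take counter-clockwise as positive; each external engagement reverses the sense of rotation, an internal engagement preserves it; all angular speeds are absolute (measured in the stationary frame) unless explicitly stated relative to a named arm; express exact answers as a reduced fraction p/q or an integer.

row1: w_G1=1 w_G3=1 w_R=1
row2: w_G1=-1 w_G3=1/4 w_R=0
total: w_G1=0 w_G3=5/4 w_R=1
asked value: 5/4

recognized (axles ride arm R): planetary set, 16/24/64 teeth
row 1: whole set turns with the arm by x
superposition row 2 [arm held]: sun y, ring −(16/64)·y, arm 0
boundary: total ω_sun = x + y = 0 and total ω_arm = x = 1  ⇒  y = -1, x = 1
row 2 ring = −(16/64)·(-1) = 1/4
totals (row 1 + row 2): sun 1 + (-1) = 0, ring 1 + 1/4 = 5/4, arm 1 + 0 = 1
asked cell (total, ring) = 5/4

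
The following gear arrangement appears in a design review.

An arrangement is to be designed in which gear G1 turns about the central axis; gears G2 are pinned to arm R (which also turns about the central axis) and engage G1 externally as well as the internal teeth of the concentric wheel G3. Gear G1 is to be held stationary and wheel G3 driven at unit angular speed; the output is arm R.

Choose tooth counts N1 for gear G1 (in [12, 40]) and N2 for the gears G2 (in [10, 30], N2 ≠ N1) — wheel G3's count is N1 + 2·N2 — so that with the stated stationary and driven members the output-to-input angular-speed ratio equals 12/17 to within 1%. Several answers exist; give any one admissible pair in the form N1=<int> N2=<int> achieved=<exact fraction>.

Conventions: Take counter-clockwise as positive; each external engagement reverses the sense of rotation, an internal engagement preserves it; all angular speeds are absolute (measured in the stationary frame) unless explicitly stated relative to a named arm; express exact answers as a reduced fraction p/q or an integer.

class = planetary set [ratio 12/17 wanted; Willis about the carrier]
Willis with ω_sun = 0: ω_arm/ω_ring = N3/(N1+N3); set equal to 12/17  ⇒  N3/N1 = (12/17)/(1 − 12/17) = 12/5
N3 = N1 + 2·N2  ⇒  N2/N1 = (N3/N1 − 1)/2 = (12/5 − 1)/2 = 7/10
smallest multiple with N1 ≥ 12 and N2 ≥ 10: k = 2  ⇒  N1 = 2·10 = 20, N2 = 2·7 = 14 (N1 ≤ 40, N2 ≤ 30, N2 ≠ N1 ✓), N3 = 20 + 2·14 = 48
check: N3/(N1+N3) with N1 = 20, N3 = 48 gives 12/17; |achieved − target| = 0 ≤ 3/425 ✓

N1=20 N2=14 achieved=12/17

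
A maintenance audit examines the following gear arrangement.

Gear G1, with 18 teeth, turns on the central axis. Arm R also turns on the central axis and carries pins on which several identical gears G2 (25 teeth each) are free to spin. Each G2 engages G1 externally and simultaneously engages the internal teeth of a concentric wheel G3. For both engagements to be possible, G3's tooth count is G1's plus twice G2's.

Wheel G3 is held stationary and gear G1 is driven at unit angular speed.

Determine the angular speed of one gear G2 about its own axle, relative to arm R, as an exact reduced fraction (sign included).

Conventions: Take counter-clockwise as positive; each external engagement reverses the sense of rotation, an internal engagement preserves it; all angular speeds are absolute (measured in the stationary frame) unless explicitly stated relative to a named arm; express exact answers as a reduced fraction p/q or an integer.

planetary set (18T centre, 25T on arm, 68T internal) — Willis relation
ring teeth: 18 + 2·25 = 68
18(ω_sun−ω_arm) = −68(ω_ring−ω_arm),  ω_ring = 0, ω_sun = 1
18(1−ω_arm) = −68(0−ω_arm)  ⇒  86·ω_arm = 18  ⇒  ω_arm = 9/43
sun–planet mesh: 18·(1−9/43) = −25·(ω_p−ω_arm)  ⇒  ω_p−ω_arm = -612/1075
exact speed ratio = -612/1075

-612/1075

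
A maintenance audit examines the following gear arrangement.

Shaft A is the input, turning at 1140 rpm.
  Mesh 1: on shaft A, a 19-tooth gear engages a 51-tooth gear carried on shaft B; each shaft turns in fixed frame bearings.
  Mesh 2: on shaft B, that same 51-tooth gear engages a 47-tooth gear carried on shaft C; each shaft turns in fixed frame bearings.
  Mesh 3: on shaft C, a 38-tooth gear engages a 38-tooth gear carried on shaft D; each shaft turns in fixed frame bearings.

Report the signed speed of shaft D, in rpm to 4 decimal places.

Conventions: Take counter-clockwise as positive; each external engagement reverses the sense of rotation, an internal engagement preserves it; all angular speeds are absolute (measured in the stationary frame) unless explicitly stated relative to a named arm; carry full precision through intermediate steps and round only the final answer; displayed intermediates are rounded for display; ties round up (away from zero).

-460.8511 rpm

recognized (4 fixed axles, 3 meshes): fixed-axis compound train
mesh 1 [19T→51T]: ω = 1140.0000×19/51 = 424.7059 rpm, sense flips to −
mesh 2 [51T→47T]: ω = 424.7059×51/47 = 460.8511 rpm, sense flips to +
mesh 3 [38T→38T]: ω = 460.8511×38/38 = 460.8511 rpm, sense flips to −
signed output speed = -460.8511 rpm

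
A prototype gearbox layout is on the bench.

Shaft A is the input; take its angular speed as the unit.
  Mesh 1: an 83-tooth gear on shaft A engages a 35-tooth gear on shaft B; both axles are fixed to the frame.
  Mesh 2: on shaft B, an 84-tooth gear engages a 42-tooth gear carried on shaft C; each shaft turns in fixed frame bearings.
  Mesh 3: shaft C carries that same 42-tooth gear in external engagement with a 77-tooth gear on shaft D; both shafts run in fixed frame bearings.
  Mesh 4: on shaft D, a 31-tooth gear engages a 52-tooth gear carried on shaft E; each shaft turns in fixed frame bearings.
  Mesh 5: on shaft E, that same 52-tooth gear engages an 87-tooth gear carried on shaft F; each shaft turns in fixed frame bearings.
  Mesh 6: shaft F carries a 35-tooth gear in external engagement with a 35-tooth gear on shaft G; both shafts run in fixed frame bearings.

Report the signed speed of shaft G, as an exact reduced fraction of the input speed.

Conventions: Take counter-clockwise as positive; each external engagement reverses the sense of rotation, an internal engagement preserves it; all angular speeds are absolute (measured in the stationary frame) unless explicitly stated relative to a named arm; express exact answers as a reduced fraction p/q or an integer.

6-mesh fixed-axis compound train (all bearings frame-fixed)
mesh 1 [83T→35T]: |ω|/ω_in = 1×83/35 = 83/35, sense flips to −
mesh 2 [84T→42T]: |ω|/ω_in = (83/35)×84/42 = 166/35, sense flips to +
mesh 3 [42T→77T]: |ω|/ω_in = (166/35)×42/77 = 996/385, sense flips to −
mesh 4 [31T→52T]: |ω|/ω_in = (996/385)×31/52 = 7719/5005, sense flips to +
mesh 5 [52T→87T]: |ω|/ω_in = (7719/5005)×52/87 = 10292/11165, sense flips to −
mesh 6 [35T→35T]: |ω|/ω_in = (10292/11165)×35/35 = 10292/11165, sense flips to +
signed output speed (× input speed) = 10292/11165

10292/11165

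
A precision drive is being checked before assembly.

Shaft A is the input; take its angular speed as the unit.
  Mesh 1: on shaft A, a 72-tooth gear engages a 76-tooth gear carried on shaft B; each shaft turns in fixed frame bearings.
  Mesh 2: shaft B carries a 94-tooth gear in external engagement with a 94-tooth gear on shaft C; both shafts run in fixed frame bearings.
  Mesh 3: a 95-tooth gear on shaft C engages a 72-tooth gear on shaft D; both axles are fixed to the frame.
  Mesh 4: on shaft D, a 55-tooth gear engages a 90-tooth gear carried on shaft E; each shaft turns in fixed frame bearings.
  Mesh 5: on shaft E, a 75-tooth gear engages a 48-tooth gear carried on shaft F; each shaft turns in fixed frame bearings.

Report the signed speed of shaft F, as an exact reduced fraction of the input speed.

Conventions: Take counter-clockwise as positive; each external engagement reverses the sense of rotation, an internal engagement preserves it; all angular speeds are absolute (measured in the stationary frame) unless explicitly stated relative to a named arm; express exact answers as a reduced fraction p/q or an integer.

-1375/1152

5-mesh fixed-axis compound train (all bearings frame-fixed)
mesh 1 [72T→76T]: |ω|/ω_in = 1×72/76 = 18/19, sense flips to −
mesh 2 [94T→94T]: |ω|/ω_in = (18/19)×94/94 = 18/19, sense flips to +
mesh 3 [95T→72T]: |ω|/ω_in = (18/19)×95/72 = 5/4, sense flips to −
mesh 4 [55T→90T]: |ω|/ω_in = (5/4)×55/90 = 55/72, sense flips to +
mesh 5 [75T→48T]: |ω|/ω_in = (55/72)×75/48 = 1375/1152, sense flips to −
signed output speed (× input speed) = -1375/1152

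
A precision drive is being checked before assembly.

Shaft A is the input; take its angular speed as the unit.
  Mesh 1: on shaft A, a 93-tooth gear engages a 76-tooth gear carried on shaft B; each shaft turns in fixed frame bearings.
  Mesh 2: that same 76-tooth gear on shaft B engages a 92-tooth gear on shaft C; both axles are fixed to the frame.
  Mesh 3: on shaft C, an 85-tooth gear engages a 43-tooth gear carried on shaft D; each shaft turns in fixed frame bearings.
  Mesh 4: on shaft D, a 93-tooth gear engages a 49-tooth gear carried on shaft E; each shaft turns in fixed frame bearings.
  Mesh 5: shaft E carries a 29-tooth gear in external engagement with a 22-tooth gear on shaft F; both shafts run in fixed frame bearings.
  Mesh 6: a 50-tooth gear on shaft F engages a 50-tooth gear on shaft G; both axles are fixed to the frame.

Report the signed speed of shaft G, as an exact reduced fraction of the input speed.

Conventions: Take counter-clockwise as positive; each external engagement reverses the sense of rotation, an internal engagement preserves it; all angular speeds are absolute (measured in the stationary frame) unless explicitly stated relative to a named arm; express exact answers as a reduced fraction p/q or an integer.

21319785/4264568

6-mesh fixed-axis compound train (all bearings frame-fixed)
mesh 1 [93T→76T]: |ω|/ω_in = 1×93/76 = 93/76, sense flips to −
mesh 2 [76T→92T]: |ω|/ω_in = (93/76)×76/92 = 93/92, sense flips to +
mesh 3 [85T→43T]: |ω|/ω_in = (93/92)×85/43 = 7905/3956, sense flips to −
mesh 4 [93T→49T]: |ω|/ω_in = (7905/3956)×93/49 = 735165/193844, sense flips to +
mesh 5 [29T→22T]: |ω|/ω_in = (735165/193844)×29/22 = 21319785/4264568, sense flips to −
mesh 6 [50T→50T]: |ω|/ω_in = (21319785/4264568)×50/50 = 21319785/4264568, sense flips to +
signed output speed (× input speed) = 21319785/4264568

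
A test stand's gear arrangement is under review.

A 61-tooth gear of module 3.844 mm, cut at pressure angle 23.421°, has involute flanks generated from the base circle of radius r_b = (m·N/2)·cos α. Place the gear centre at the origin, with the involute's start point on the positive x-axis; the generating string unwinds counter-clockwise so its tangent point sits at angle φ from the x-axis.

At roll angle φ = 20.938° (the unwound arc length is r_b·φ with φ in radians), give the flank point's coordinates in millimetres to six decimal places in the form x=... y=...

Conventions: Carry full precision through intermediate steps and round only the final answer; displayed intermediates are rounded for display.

single-mesh involute tooth geometry (61T wheel at module 3.844)
pitch radius r_p = m·N/2 = 3.844·61/2 = 117.242000
base radius r_b = r_p·cos α = 117.242000·cos 23.421° = 107.582315
roll angle φ = 20.938° = 0.36543704 rad
x = r_b·(cos φ + φ·sin φ) = 114.527758
y = r_b·(sin φ − φ·cos φ) = 1.726818

x=114.527758 y=1.726818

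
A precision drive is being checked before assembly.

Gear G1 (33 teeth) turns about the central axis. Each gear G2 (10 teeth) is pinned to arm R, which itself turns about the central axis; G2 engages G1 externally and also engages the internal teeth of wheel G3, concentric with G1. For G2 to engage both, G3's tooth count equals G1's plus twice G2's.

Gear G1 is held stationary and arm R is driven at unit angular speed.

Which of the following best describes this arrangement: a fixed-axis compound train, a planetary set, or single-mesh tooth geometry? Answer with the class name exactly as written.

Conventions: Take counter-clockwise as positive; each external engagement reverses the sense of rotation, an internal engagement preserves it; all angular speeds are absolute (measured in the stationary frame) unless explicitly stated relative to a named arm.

class = planetary set [G3 = 33+2·10 = 53; Willis about the carrier]
classification: planetary set

planetary set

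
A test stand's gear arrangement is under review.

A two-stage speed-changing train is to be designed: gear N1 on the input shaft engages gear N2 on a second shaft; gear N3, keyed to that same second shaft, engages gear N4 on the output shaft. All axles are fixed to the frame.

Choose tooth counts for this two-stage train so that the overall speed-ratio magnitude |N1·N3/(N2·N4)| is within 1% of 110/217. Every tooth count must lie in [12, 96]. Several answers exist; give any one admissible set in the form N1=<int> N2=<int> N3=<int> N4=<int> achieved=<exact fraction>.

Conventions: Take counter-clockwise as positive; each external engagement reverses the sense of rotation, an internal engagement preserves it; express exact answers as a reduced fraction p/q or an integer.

N1=15 N2=21 N3=22 N4=31 achieved=110/217

design class (target 110/217): fixed-axis compound train
target = 110/217 in lowest terms: an exact hit needs N1·N3 = k·110 and N2·N4 = k·217 for one integer k, every count in [12, 96]; additionally prefer no 1:1 stage (N1 ≠ N2, N3 ≠ N4)
k = 1…2: no 1:1-free in-range split of k·110 and k·217 into factor pairs; take k = 3
k = 3: N1·N3 = 330 = 15·22, N2·N4 = 651 = 21·31
achieved = 15·22/(21·31) = 110/217; |achieved − target| = 0 ≤ 11/2170 ✓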